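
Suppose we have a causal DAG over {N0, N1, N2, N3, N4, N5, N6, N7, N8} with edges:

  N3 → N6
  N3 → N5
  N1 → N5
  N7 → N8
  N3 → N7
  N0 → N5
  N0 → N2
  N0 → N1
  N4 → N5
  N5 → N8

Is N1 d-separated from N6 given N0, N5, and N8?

No

Enumerating the 4 paths from N1 to N6 and testing each for blocking by {N0, N5, N8}:
Path 1: N1 ← N0 → N5 ← N3 → N6
  N0 is a fork here and N0 is conditioned on, so the path is blocked at N0.
Path 2: N1 ← N0 → N5 → N8 ← N7 ← N3 → N6
  N0 is a fork here and N0 is conditioned on, so the path is blocked at N0.
Path 3: N1 → N5 ← N3 → N6
  N5 is a collider and N5 is conditioned on, which opens it; N3 is a fork and N3 is not conditioned on — no node blocks this path, so it is active.
Path 4: N1 → N5 → N8 ← N7 ← N3 → N6
  N5 is a chain here and N5 is conditioned on, so the path is blocked at N5.
Because an active path exists, N1 and N6 are not d-separated.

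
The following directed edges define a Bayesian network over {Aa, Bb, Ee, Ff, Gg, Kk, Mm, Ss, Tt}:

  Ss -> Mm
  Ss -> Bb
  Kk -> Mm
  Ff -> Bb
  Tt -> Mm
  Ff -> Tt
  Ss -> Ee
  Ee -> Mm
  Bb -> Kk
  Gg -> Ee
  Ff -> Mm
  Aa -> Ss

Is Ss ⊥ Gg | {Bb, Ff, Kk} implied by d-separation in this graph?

5 paths connect Ss and Gg; each must be blocked for d-separation to hold:
  1. Ss → Ee ← Gg — Ee:collider[blocks] ⇒ blocked
  2. Ss → Bb ← Ff → Tt → Mm ← Ee ← Gg — Bb:collider[open]; Ff:fork[blocks]; Tt:chain[open]; Mm:collider[blocks]; Ee:chain[open] ⇒ blocked
  3. Ss → Bb ← Ff → Mm ← Ee ← Gg — Bb:collider[open]; Ff:fork[blocks]; Mm:collider[blocks]; Ee:chain[open] ⇒ blocked
  4. Ss → Bb → Kk → Mm ← Ee ← Gg — Bb:chain[blocks]; Kk:chain[blocks]; Mm:collider[blocks]; Ee:chain[open] ⇒ blocked
  5. Ss → Mm ← Ee ← Gg — Mm:collider[blocks]; Ee:chain[open] ⇒ blocked
Every path is blocked, so Ss and Gg are d-separated given {Bb, Ff, Kk}.

Yes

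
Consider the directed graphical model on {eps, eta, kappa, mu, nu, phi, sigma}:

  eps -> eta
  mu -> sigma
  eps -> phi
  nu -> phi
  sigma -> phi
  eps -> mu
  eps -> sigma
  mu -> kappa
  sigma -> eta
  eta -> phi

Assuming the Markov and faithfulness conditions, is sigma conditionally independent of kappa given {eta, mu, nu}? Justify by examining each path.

Yes

We examine all 6 paths between sigma and kappa:
  1. sigma ← mu → kappa — mu:fork[blocks] ⇒ blocked
  2. sigma → eta → phi ← eps → mu → kappa — eta:chain[blocks]; phi:collider[blocks]; eps:fork[open]; mu:chain[blocks] ⇒ blocked
  3. sigma → eta ← eps → mu → kappa — eta:collider[open]; eps:fork[open]; mu:chain[blocks] ⇒ blocked
  4. sigma → phi ← eta ← eps → mu → kappa — phi:collider[blocks]; eta:chain[blocks]; eps:fork[open]; mu:chain[blocks] ⇒ blocked
  5. sigma → phi ← eps → mu → kappa — phi:collider[blocks]; eps:fork[open]; mu:chain[blocks] ⇒ blocked
  6. sigma ← eps → mu → kappa — eps:fork[open]; mu:chain[blocks] ⇒ blocked
Every path is blocked, so sigma and kappa are d-separated given {eta, mu, nu}.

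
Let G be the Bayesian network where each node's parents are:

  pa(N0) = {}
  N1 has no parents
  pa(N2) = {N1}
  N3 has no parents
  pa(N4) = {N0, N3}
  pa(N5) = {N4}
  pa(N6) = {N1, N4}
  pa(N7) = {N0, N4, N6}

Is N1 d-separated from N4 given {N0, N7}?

No

We examine all 3 paths between N1 and N4:
Path 1: N1 → N6 → N7 ← N0 → N4
  N0 is a fork here and N0 is conditioned on, so the path is blocked at N0.
Path 2: N1 → N6 → N7 ← N4
  N6 is a chain and N6 is not conditioned on; N7 is a collider and N7 is conditioned on, which opens it — no node blocks this path, so it is active.
Path 3: N1 → N6 ← N4
  N6 is a collider and its descendant N7 is conditioned on, which opens it — no node blocks this path, so it is active.
Because an active path exists, N1 and N4 are not d-separated.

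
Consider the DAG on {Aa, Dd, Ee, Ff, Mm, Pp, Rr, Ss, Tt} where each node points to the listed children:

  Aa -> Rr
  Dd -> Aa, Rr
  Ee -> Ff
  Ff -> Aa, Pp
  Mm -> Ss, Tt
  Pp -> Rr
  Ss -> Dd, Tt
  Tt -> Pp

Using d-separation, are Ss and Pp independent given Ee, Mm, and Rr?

No

6 paths connect Ss and Pp; each must be blocked for d-separation to hold:
Path 1: Ss → Dd → Aa → Rr ← Pp
  Dd is a chain and Dd is not conditioned on; Aa is a chain and Aa is not conditioned on; Rr is a collider and Rr is conditioned on, which opens it — no node blocks this path, so it is active.
Path 2: Ss → Dd → Aa ← Ff → Pp
  Dd is a chain and Dd is not conditioned on; Aa is a collider and its descendant Rr is conditioned on, which opens it; Ff is a fork and Ff is not conditioned on — no node blocks this path, so it is active.
Path 3: Ss → Dd → Rr ← Pp
  Dd is a chain and Dd is not conditioned on; Rr is a collider and Rr is conditioned on, which opens it — no node blocks this path, so it is active.
Path 4: Ss → Dd → Rr ← Aa ← Ff → Pp
  Dd is a chain and Dd is not conditioned on; Rr is a collider and Rr is conditioned on, which opens it; Aa is a chain and Aa is not conditioned on; Ff is a fork and Ff is not conditioned on — no node blocks this path, so it is active.
Path 5: Ss → Tt → Pp
  Tt is a chain and Tt is not conditioned on — no node blocks this path, so it is active.
Path 6: Ss ← Mm → Tt → Pp
  Mm is a fork here and Mm is conditioned on, so the path is blocked at Mm.
Since the path Ss → Dd → Aa → Rr ← Pp is active, Ss and Pp are not d-separated given {Ee, Mm, Rr}.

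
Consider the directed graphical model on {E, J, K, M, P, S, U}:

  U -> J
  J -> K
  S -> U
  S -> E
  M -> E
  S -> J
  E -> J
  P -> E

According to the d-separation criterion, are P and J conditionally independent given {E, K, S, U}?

There are 3 undirected paths between P and J; checking each against the conditioning set {E, K, S, U}:
Path 1: P → E ← S → U → J
  S is a fork here and S is conditioned on, so the path is blocked at S.
Path 2: P → E ← S → J
  S is a fork here and S is conditioned on, so the path is blocked at S.
Path 3: P → E → J
  E is a chain here and E is conditioned on, so the path is blocked at E.
Since every path is blocked, d-separation holds.

Yes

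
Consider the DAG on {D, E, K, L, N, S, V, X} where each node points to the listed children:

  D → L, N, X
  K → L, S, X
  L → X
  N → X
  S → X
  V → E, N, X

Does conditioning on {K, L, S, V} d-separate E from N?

Enumerating the 6 paths from E to N and testing each for blocking by {K, L, S, V}:
  1. E ← V → N — V:fork[blocks] ⇒ blocked
  2. E ← V → X ← K → L ← D → N — V:fork[blocks]; X:collider[blocks]; K:fork[blocks]; L:collider[open]; D:fork[open] ⇒ blocked
  3. E ← V → X ← N — V:fork[blocks]; X:collider[blocks] ⇒ blocked
  4. E ← V → X ← L ← D → N — V:fork[blocks]; X:collider[blocks]; L:chain[blocks]; D:fork[open] ⇒ blocked
  5. E ← V → X ← D → N — V:fork[blocks]; X:collider[blocks]; D:fork[open] ⇒ blocked
  6. E ← V → X ← S ← K → L ← D → N — V:fork[blocks]; X:collider[blocks]; S:chain[blocks]; K:fork[blocks]; L:collider[open]; D:fork[open] ⇒ blocked
Since every path is blocked, d-separation holds.

Yes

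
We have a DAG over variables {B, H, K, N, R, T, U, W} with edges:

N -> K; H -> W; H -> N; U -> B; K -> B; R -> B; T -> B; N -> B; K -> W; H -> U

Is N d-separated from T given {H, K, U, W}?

Yes

Enumerating the 5 paths from N to T and testing each for blocking by {H, K, U, W}:
Path 1: N → B ← T
  B is a collider here and neither B nor any of its descendants is conditioned on, so the collider stays closed — the path is blocked at B.
Path 2: N → K → B ← T
  K is a chain here and K is conditioned on, so the path is blocked at K.
Path 3: N → K → W ← H → U → B ← T
  K is a chain here and K is conditioned on, so the path is blocked at K.
Path 4: N ← H → W ← K → B ← T
  H is a fork here and H is conditioned on, so the path is blocked at H.
Path 5: N ← H → U → B ← T
  H is a fork here and H is conditioned on, so the path is blocked at H.
Since every path is blocked, d-separation holds.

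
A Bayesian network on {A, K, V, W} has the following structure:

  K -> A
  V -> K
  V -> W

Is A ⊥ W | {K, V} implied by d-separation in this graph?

The only undirected path from A to W is:
Path 1: A ← K ← V → W
  K is a chain here and K is conditioned on, so the path is blocked at K.
Since every path is blocked, d-separation holds.

Yes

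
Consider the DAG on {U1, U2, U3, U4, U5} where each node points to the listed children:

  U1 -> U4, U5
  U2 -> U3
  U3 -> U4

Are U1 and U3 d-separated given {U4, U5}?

No

There is one path between U1 and U3:
  1. U1 → U4 ← U3 — U4:collider[open] ⇒ active
At least one path is unblocked, so d-separation fails.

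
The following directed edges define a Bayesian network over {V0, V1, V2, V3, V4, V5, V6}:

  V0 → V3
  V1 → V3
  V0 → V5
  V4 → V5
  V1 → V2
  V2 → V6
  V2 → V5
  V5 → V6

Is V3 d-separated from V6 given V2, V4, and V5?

There are 4 undirected paths between V3 and V6; checking each against the conditioning set {V2, V4, V5}:
Path 1: V3 ← V1 → V2 → V6
  V2 is a chain here and V2 is conditioned on, so the path is blocked at V2.
Path 2: V3 ← V1 → V2 → V5 → V6
  V2 is a chain here and V2 is conditioned on, so the path is blocked at V2.
Path 3: V3 ← V0 → V5 → V6
  V5 is a chain here and V5 is conditioned on, so the path is blocked at V5.
Path 4: V3 ← V0 → V5 ← V2 → V6
  V2 is a fork here and V2 is conditioned on, so the path is blocked at V2.
Every path is blocked, so V3 and V6 are d-separated given {V2, V4, V5}.

Yes — V3 and V6 are d-separated given {V2, V4, V5}.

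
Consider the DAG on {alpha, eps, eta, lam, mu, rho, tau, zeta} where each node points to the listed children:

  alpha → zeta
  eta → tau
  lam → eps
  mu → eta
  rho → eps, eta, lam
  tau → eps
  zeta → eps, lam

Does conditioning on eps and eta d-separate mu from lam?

There are 6 undirected paths between mu and lam; checking each against the conditioning set {eps, eta}:
Path 1: mu → eta → tau → eps ← lam
  eta is a chain here and eta is conditioned on, so the path is blocked at eta.
Path 2: mu → eta → tau → eps ← zeta → lam
  eta is a chain here and eta is conditioned on, so the path is blocked at eta.
Path 3: mu → eta → tau → eps ← rho → lam
  eta is a chain here and eta is conditioned on, so the path is blocked at eta.
Path 4: mu → eta ← rho → lam
  eta is a collider and eta is conditioned on, which opens it; rho is a fork and rho is not conditioned on — no node blocks this path, so it is active.
Path 5: mu → eta ← rho → eps ← lam
  eta is a collider and eta is conditioned on, which opens it; rho is a fork and rho is not conditioned on; eps is a collider and eps is conditioned on, which opens it — no node blocks this path, so it is active.
Path 6: mu → eta ← rho → eps ← zeta → lam
  eta is a collider and eta is conditioned on, which opens it; rho is a fork and rho is not conditioned on; eps is a collider and eps is conditioned on, which opens it; zeta is a fork and zeta is not conditioned on — no node blocks this path, so it is active.
Since the path mu → eta ← rho → lam is active, mu and lam are not d-separated given {eps, eta}.

No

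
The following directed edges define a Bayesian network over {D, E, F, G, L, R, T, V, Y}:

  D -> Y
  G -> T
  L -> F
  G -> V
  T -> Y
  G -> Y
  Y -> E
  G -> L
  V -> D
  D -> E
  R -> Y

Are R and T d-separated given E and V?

No — R and T are not d-separated given {E, V}.

We examine all 4 paths between R and T:
  1. R → Y ← D ← V ← G → T — Y:collider[open]; D:chain[open]; V:chain[blocks]; G:fork[open] ⇒ blocked
  2. R → Y ← T — Y:collider[open] ⇒ active
  3. R → Y ← G → T — Y:collider[open]; G:fork[open] ⇒ active
  4. R → Y → E ← D ← V ← G → T — Y:chain[open]; E:collider[open]; D:chain[open]; V:chain[blocks]; G:fork[open] ⇒ blocked
Since the path R → Y ← T is active, R and T are not d-separated given {E, V}.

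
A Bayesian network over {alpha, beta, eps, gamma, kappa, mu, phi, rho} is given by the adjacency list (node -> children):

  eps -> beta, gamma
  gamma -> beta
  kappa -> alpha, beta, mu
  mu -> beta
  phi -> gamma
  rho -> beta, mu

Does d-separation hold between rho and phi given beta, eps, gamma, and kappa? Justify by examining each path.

Yes — rho and phi are d-separated given {beta, eps, gamma, kappa}.

6 paths connect rho and phi; each must be blocked for d-separation to hold:
Path 1: rho → mu → beta ← gamma ← phi
  gamma is a chain here and gamma is conditioned on, so the path is blocked at gamma.
Path 2: rho → mu → beta ← eps → gamma ← phi
  eps is a fork here and eps is conditioned on, so the path is blocked at eps.
Path 3: rho → mu ← kappa → beta ← gamma ← phi
  kappa is a fork here and kappa is conditioned on, so the path is blocked at kappa.
Path 4: rho → mu ← kappa → beta ← eps → gamma ← phi
  kappa is a fork here and kappa is conditioned on, so the path is blocked at kappa.
Path 5: rho → beta ← gamma ← phi
  gamma is a chain here and gamma is conditioned on, so the path is blocked at gamma.
Path 6: rho → beta ← eps → gamma ← phi
  eps is a fork here and eps is conditioned on, so the path is blocked at eps.
Since every path is blocked, d-separation holds.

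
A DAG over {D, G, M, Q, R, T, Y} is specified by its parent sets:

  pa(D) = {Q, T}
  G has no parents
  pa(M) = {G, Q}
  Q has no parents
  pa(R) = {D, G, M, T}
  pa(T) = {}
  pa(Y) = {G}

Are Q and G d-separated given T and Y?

Enumerating the 6 paths from Q to G and testing each for blocking by {T, Y}:
Path 1: Q → M → R ← G
  R is a collider here and neither R nor any of its descendants is conditioned on, so the collider stays closed — the path is blocked at R.
Path 2: Q → M ← G
  M is a collider here and neither M nor any of its descendants is conditioned on, so the collider stays closed — the path is blocked at M.
Path 3: Q → D → R ← G
  R is a collider here and neither R nor any of its descendants is conditioned on, so the collider stays closed — the path is blocked at R.
Path 4: Q → D → R ← M ← G
  R is a collider here and neither R nor any of its descendants is conditioned on, so the collider stays closed — the path is blocked at R.
Path 5: Q → D ← T → R ← G
  D is a collider here and neither D nor any of its descendants is conditioned on, so the collider stays closed — the path is blocked at D.
Path 6: Q → D ← T → R ← M ← G
  D is a collider here and neither D nor any of its descendants is conditioned on, so the collider stays closed — the path is blocked at D.
Every path is blocked, so Q and G are d-separated given {T, Y}.

Yes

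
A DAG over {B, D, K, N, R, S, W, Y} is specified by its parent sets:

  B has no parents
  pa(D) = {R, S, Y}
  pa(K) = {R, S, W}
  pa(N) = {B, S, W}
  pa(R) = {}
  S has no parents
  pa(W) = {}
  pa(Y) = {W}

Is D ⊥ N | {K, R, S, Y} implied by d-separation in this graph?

Yes — D and N are d-separated given {K, R, S, Y}.

6 paths connect D and N; each must be blocked for d-separation to hold:
  1. D ← S → K ← W → N — S:fork[blocks]; K:collider[open]; W:fork[open] ⇒ blocked
  2. D ← S → N — S:fork[blocks] ⇒ blocked
  3. D ← R → K ← W → N — R:fork[blocks]; K:collider[open]; W:fork[open] ⇒ blocked
  4. D ← R → K ← S → N — R:fork[blocks]; K:collider[open]; S:fork[blocks] ⇒ blocked
  5. D ← Y ← W → K ← S → N — Y:chain[blocks]; W:fork[open]; K:collider[open]; S:fork[blocks] ⇒ blocked
  6. D ← Y ← W → N — Y:chain[blocks]; W:fork[open] ⇒ blocked
Every path is blocked, so D and N are d-separated given {K, R, S, Y}.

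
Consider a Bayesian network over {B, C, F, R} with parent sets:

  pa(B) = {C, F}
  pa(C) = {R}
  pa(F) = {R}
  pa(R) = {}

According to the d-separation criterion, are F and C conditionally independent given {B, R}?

No — F and C are not d-separated given {B, R}.

2 paths connect F and C; each must be blocked for d-separation to hold:
Path 1: F ← R → C
  R is a fork here and R is conditioned on, so the path is blocked at R.
Path 2: F → B ← C
  B is a collider and B is conditioned on, which opens it — no node blocks this path, so it is active.
At least one path is unblocked, so d-separation fails.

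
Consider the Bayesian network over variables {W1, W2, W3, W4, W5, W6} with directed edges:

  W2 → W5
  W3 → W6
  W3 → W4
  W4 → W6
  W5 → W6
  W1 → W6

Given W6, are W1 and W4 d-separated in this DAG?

No

Enumerating the 2 paths from W1 to W4 and testing each for blocking by {W6}:
  1. W1 → W6 ← W3 → W4 — W6:collider[open]; W3:fork[open] ⇒ active
  2. W1 → W6 ← W4 — W6:collider[open] ⇒ active
Because an active path exists, W1 and W4 are not d-separated.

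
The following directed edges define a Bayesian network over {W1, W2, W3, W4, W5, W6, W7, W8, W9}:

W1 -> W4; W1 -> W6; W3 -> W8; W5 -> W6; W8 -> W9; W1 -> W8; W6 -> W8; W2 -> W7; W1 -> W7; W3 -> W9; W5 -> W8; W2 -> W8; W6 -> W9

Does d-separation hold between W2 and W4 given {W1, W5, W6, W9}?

We examine all 6 paths between W2 and W4:
  1. W2 → W8 ← W5 → W6 ← W1 → W4 — W8:collider[open]; W5:fork[blocks]; W6:collider[open]; W1:fork[blocks] ⇒ blocked
  2. W2 → W8 → W9 ← W6 ← W1 → W4 — W8:chain[open]; W9:collider[open]; W6:chain[blocks]; W1:fork[blocks] ⇒ blocked
  3. W2 → W8 ← W6 ← W1 → W4 — W8:collider[open]; W6:chain[blocks]; W1:fork[blocks] ⇒ blocked
  4. W2 → W8 ← W1 → W4 — W8:collider[open]; W1:fork[blocks] ⇒ blocked
  5. W2 → W8 ← W3 → W9 ← W6 ← W1 → W4 — W8:collider[open]; W3:fork[open]; W9:collider[open]; W6:chain[blocks]; W1:fork[blocks] ⇒ blocked
  6. W2 → W7 ← W1 → W4 — W7:collider[blocks]; W1:fork[blocks] ⇒ blocked
Every path is blocked, so W2 and W4 are d-separated given {W1, W5, W6, W9}.

Yes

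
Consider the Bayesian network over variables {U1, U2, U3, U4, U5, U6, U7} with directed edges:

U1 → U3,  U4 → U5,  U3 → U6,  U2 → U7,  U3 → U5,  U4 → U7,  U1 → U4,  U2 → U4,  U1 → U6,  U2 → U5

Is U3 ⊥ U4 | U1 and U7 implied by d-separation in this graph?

Yes

5 paths connect U3 and U4; each must be blocked for d-separation to hold:
Path 1: U3 ← U1 → U4
  U1 is a fork here and U1 is conditioned on, so the path is blocked at U1.
Path 2: U3 → U6 ← U1 → U4
  U6 is a collider here and neither U6 nor any of its descendants is conditioned on, so the collider stays closed — the path is blocked at U6.
Path 3: U3 → U5 ← U2 → U7 ← U4
  U5 is a collider here and neither U5 nor any of its descendants is conditioned on, so the collider stays closed — the path is blocked at U5.
Path 4: U3 → U5 ← U2 → U4
  U5 is a collider here and neither U5 nor any of its descendants is conditioned on, so the collider stays closed — the path is blocked at U5.
Path 5: U3 → U5 ← U4
  U5 is a collider here and neither U5 nor any of its descendants is conditioned on, so the collider stays closed — the path is blocked at U5.
Every path is blocked, so U3 and U4 are d-separated given {U1, U7}.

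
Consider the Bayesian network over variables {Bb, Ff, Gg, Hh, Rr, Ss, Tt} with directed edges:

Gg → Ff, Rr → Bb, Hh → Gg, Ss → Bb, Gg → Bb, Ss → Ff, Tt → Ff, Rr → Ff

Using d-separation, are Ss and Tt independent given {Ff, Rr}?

Enumerating the 3 paths from Ss to Tt and testing each for blocking by {Ff, Rr}:
  1. Ss → Ff ← Tt — Ff:collider[open] ⇒ active
  2. Ss → Bb ← Rr → Ff ← Tt — Bb:collider[blocks]; Rr:fork[blocks]; Ff:collider[open] ⇒ blocked
  3. Ss → Bb ← Gg → Ff ← Tt — Bb:collider[blocks]; Gg:fork[open]; Ff:collider[open] ⇒ blocked
Because an active path exists, Ss and Tt are not d-separated.

No — Ss and Tt are not d-separated given {Ff, Rr}.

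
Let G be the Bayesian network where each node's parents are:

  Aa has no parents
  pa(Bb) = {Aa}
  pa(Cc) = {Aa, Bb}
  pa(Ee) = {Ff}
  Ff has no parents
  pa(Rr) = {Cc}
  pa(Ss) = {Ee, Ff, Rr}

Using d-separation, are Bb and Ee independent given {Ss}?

No — Bb and Ee are not d-separated given {Ss}.

Enumerating the 4 paths from Bb to Ee and testing each for blocking by {Ss}:
Path 1: Bb → Cc → Rr → Ss ← Ff → Ee
  Cc is a chain and Cc is not conditioned on; Rr is a chain and Rr is not conditioned on; Ss is a collider and Ss is conditioned on, which opens it; Ff is a fork and Ff is not conditioned on — no node blocks this path, so it is active.
Path 2: Bb → Cc → Rr → Ss ← Ee
  Cc is a chain and Cc is not conditioned on; Rr is a chain and Rr is not conditioned on; Ss is a collider and Ss is conditioned on, which opens it — no node blocks this path, so it is active.
Path 3: Bb ← Aa → Cc → Rr → Ss ← Ff → Ee
  Aa is a fork and Aa is not conditioned on; Cc is a chain and Cc is not conditioned on; Rr is a chain and Rr is not conditioned on; Ss is a collider and Ss is conditioned on, which opens it; Ff is a fork and Ff is not conditioned on — no node blocks this path, so it is active.
Path 4: Bb ← Aa → Cc → Rr → Ss ← Ee
  Aa is a fork and Aa is not conditioned on; Cc is a chain and Cc is not conditioned on; Rr is a chain and Rr is not conditioned on; Ss is a collider and Ss is conditioned on, which opens it — no node blocks this path, so it is active.
At least one path is unblocked, so d-separation fails.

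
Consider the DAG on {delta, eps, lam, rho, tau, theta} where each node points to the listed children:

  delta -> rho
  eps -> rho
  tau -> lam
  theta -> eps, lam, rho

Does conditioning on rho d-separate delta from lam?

No

2 paths connect delta and lam; each must be blocked for d-separation to hold:
  1. delta → rho ← eps ← theta → lam — rho:collider[open]; eps:chain[open]; theta:fork[open] ⇒ active
  2. delta → rho ← theta → lam — rho:collider[open]; theta:fork[open] ⇒ active
At least one path is unblocked, so d-separation fails.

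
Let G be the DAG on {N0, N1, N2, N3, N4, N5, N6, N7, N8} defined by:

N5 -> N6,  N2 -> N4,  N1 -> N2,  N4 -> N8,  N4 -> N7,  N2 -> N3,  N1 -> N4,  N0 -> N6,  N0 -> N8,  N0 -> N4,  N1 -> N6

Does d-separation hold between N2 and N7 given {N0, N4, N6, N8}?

We examine all 4 paths between N2 and N7:
  1. N2 → N4 → N7 — N4:chain[blocks] ⇒ blocked
  2. N2 ← N1 → N4 → N7 — N1:fork[open]; N4:chain[blocks] ⇒ blocked
  3. N2 ← N1 → N6 ← N0 → N4 → N7 — N1:fork[open]; N6:collider[open]; N0:fork[blocks]; N4:chain[blocks] ⇒ blocked
  4. N2 ← N1 → N6 ← N0 → N8 ← N4 → N7 — N1:fork[open]; N6:collider[open]; N0:fork[blocks]; N8:collider[open]; N4:fork[blocks] ⇒ blocked
Since every path is blocked, d-separation holds.

Yes — N2 and N7 are d-separated given {N0, N4, N6, N8}.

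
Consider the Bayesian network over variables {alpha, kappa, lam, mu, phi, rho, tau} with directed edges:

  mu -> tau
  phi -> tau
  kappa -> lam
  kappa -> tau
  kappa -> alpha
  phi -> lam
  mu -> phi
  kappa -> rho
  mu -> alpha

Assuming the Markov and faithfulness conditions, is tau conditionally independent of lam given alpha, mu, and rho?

We examine all 6 paths between tau and lam:
Path 1: tau ← phi → lam
  phi is a fork and phi is not conditioned on — no node blocks this path, so it is active.
Path 2: tau ← phi ← mu → alpha ← kappa → lam
  mu is a fork here and mu is conditioned on, so the path is blocked at mu.
Path 3: tau ← kappa → lam
  kappa is a fork and kappa is not conditioned on — no node blocks this path, so it is active.
Path 4: tau ← kappa → alpha ← mu → phi → lam
  mu is a fork here and mu is conditioned on, so the path is blocked at mu.
Path 5: tau ← mu → phi → lam
  mu is a fork here and mu is conditioned on, so the path is blocked at mu.
Path 6: tau ← mu → alpha ← kappa → lam
  mu is a fork here and mu is conditioned on, so the path is blocked at mu.
Because an active path exists, tau and lam are not d-separated.

No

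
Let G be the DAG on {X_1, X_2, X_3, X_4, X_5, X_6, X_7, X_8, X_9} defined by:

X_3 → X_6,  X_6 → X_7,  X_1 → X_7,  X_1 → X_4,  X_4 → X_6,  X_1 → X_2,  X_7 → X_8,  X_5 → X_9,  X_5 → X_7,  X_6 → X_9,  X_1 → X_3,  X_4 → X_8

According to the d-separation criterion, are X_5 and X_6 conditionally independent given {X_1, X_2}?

We examine all 6 paths between X_5 and X_6:
Path 1: X_5 → X_7 → X_8 ← X_4 ← X_1 → X_3 → X_6
  X_8 is a collider here and neither X_8 nor any of its descendants is conditioned on, so the collider stays closed — the path is blocked at X_8.
Path 2: X_5 → X_7 → X_8 ← X_4 → X_6
  X_8 is a collider here and neither X_8 nor any of its descendants is conditioned on, so the collider stays closed — the path is blocked at X_8.
Path 3: X_5 → X_7 ← X_1 → X_3 → X_6
  X_7 is a collider here and neither X_7 nor any of its descendants is conditioned on, so the collider stays closed — the path is blocked at X_7.
Path 4: X_5 → X_7 ← X_1 → X_4 → X_6
  X_7 is a collider here and neither X_7 nor any of its descendants is conditioned on, so the collider stays closed — the path is blocked at X_7.
Path 5: X_5 → X_7 ← X_6
  X_7 is a collider here and neither X_7 nor any of its descendants is conditioned on, so the collider stays closed — the path is blocked at X_7.
Path 6: X_5 → X_9 ← X_6
  X_9 is a collider here and neither X_9 nor any of its descendants is conditioned on, so the collider stays closed — the path is blocked at X_9.
All paths are blocked; X_5 ⊥ X_6 | {X_1, X_2} holds.

Yes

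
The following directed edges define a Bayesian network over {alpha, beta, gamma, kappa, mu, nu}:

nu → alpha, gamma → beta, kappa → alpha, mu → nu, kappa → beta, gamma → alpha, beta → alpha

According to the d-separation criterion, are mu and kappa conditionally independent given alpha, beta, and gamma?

There are 3 undirected paths between mu and kappa; checking each against the conditioning set {alpha, beta, gamma}:
  1. mu → nu → alpha ← gamma → beta ← kappa — nu:chain[open]; alpha:collider[open]; gamma:fork[blocks]; beta:collider[open] ⇒ blocked
  2. mu → nu → alpha ← kappa — nu:chain[open]; alpha:collider[open] ⇒ active
  3. mu → nu → alpha ← beta ← kappa — nu:chain[open]; alpha:collider[open]; beta:chain[blocks] ⇒ blocked
At least one path is unblocked, so d-separation fails.

No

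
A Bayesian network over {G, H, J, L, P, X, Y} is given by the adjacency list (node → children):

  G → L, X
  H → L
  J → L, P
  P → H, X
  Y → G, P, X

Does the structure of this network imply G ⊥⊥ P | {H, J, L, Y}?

Enumerating the 6 paths from G to P and testing each for blocking by {H, J, L, Y}:
Path 1: G ← Y → X ← P
  Y is a fork here and Y is conditioned on, so the path is blocked at Y.
Path 2: G ← Y → P
  Y is a fork here and Y is conditioned on, so the path is blocked at Y.
Path 3: G → L ← H ← P
  H is a chain here and H is conditioned on, so the path is blocked at H.
Path 4: G → L ← J → P
  J is a fork here and J is conditioned on, so the path is blocked at J.
Path 5: G → X ← Y → P
  X is a collider here and neither X nor any of its descendants is conditioned on, so the collider stays closed — the path is blocked at X.
Path 6: G → X ← P
  X is a collider here and neither X nor any of its descendants is conditioned on, so the collider stays closed — the path is blocked at X.
Since every path is blocked, d-separation holds.

Yes — G and P are d-separated given {H, J, L, Y}.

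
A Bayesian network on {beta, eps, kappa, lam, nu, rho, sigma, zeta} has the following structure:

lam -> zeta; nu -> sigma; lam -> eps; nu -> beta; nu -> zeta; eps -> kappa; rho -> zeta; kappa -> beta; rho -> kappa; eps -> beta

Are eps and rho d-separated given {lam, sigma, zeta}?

Enumerating the 6 paths from eps to rho and testing each for blocking by {lam, sigma, zeta}:
Path 1: eps → beta ← nu → zeta ← rho
  beta is a collider here and neither beta nor any of its descendants is conditioned on, so the collider stays closed — the path is blocked at beta.
Path 2: eps → beta ← kappa ← rho
  beta is a collider here and neither beta nor any of its descendants is conditioned on, so the collider stays closed — the path is blocked at beta.
Path 3: eps ← lam → zeta ← rho
  lam is a fork here and lam is conditioned on, so the path is blocked at lam.
Path 4: eps ← lam → zeta ← nu → beta ← kappa ← rho
  lam is a fork here and lam is conditioned on, so the path is blocked at lam.
Path 5: eps → kappa ← rho
  kappa is a collider here and neither kappa nor any of its descendants is conditioned on, so the collider stays closed — the path is blocked at kappa.
Path 6: eps → kappa → beta ← nu → zeta ← rho
  beta is a collider here and neither beta nor any of its descendants is conditioned on, so the collider stays closed — the path is blocked at beta.
All paths are blocked; eps ⊥ rho | {lam, sigma, zeta} holds.

Yes — eps and rho are d-separated given {lam, sigma, zeta}.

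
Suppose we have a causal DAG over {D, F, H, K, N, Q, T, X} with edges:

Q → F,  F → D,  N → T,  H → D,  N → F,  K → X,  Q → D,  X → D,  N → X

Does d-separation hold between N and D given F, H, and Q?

There are 3 undirected paths between N and D; checking each against the conditioning set {F, H, Q}:
Path 1: N → X → D
  X is a chain and X is not conditioned on — no node blocks this path, so it is active.
Path 2: N → F ← Q → D
  Q is a fork here and Q is conditioned on, so the path is blocked at Q.
Path 3: N → F → D
  F is a chain here and F is conditioned on, so the path is blocked at F.
Since the path N → X → D is active, N and D are not d-separated given {F, H, Q}.

No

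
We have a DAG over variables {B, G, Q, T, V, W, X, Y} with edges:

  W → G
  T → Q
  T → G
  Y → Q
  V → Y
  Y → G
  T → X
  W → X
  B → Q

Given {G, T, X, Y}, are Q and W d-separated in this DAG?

Yes

We examine all 4 paths between Q and W:
Path 1: Q ← Y → G ← W
  Y is a fork here and Y is conditioned on, so the path is blocked at Y.
Path 2: Q ← Y → G ← T → X ← W
  Y is a fork here and Y is conditioned on, so the path is blocked at Y.
Path 3: Q ← T → G ← W
  T is a fork here and T is conditioned on, so the path is blocked at T.
Path 4: Q ← T → X ← W
  T is a fork here and T is conditioned on, so the path is blocked at T.
Every path is blocked, so Q and W are d-separated given {G, T, X, Y}.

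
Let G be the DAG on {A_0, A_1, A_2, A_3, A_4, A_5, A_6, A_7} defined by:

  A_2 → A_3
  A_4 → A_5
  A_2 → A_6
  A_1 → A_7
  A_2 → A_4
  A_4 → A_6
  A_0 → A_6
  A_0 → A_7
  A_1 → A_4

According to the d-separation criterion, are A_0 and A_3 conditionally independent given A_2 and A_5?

There are 4 undirected paths between A_0 and A_3; checking each against the conditioning set {A_2, A_5}:
Path 1: A_0 → A_6 ← A_4 ← A_2 → A_3
  A_6 is a collider here and neither A_6 nor any of its descendants is conditioned on, so the collider stays closed — the path is blocked at A_6.
Path 2: A_0 → A_6 ← A_2 → A_3
  A_6 is a collider here and neither A_6 nor any of its descendants is conditioned on, so the collider stays closed — the path is blocked at A_6.
Path 3: A_0 → A_7 ← A_1 → A_4 → A_6 ← A_2 → A_3
  A_7 is a collider here and neither A_7 nor any of its descendants is conditioned on, so the collider stays closed — the path is blocked at A_7.
Path 4: A_0 → A_7 ← A_1 → A_4 ← A_2 → A_3
  A_7 is a collider here and neither A_7 nor any of its descendants is conditioned on, so the collider stays closed — the path is blocked at A_7.
Since every path is blocked, d-separation holds.

Yes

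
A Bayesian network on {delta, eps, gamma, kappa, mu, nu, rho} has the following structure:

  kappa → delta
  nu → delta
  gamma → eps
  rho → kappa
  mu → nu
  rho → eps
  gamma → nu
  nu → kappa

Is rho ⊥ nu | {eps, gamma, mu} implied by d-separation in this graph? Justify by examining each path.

We examine all 3 paths between rho and nu:
Path 1: rho → kappa → delta ← nu
  delta is a collider here and neither delta nor any of its descendants is conditioned on, so the collider stays closed — the path is blocked at delta.
Path 2: rho → kappa ← nu
  kappa is a collider here and neither kappa nor any of its descendants is conditioned on, so the collider stays closed — the path is blocked at kappa.
Path 3: rho → eps ← gamma → nu
  gamma is a fork here and gamma is conditioned on, so the path is blocked at gamma.
All paths are blocked; rho ⊥ nu | {eps, gamma, mu} holds.

Yes — rho and nu are d-separated given {eps, gamma, mu}.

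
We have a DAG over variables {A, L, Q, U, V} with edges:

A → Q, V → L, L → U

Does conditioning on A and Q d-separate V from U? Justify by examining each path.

Only one path connects V and U:
Path 1: V → L → U
  L is a chain and L is not conditioned on — no node blocks this path, so it is active.
At least one path is unblocked, so d-separation fails.

No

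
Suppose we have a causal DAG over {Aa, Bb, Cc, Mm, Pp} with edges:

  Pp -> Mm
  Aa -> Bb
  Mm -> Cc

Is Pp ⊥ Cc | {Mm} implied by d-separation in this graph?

Only one path connects Pp and Cc:
Path 1: Pp → Mm → Cc
  Mm is a chain here and Mm is conditioned on, so the path is blocked at Mm.
All paths are blocked; Pp ⊥ Cc | {Mm} holds.

Yes — Pp and Cc are d-separated given {Mm}.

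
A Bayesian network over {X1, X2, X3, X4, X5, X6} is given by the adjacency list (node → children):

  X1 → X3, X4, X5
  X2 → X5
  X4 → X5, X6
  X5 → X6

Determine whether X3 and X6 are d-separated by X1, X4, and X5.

Yes

4 paths connect X3 and X6; each must be blocked for d-separation to hold:
Path 1: X3 ← X1 → X4 → X6
  X1 is a fork here and X1 is conditioned on, so the path is blocked at X1.
Path 2: X3 ← X1 → X4 → X5 → X6
  X1 is a fork here and X1 is conditioned on, so the path is blocked at X1.
Path 3: X3 ← X1 → X5 ← X4 → X6
  X1 is a fork here and X1 is conditioned on, so the path is blocked at X1.
Path 4: X3 ← X1 → X5 → X6
  X1 is a fork here and X1 is conditioned on, so the path is blocked at X1.
Since every path is blocked, d-separation holds.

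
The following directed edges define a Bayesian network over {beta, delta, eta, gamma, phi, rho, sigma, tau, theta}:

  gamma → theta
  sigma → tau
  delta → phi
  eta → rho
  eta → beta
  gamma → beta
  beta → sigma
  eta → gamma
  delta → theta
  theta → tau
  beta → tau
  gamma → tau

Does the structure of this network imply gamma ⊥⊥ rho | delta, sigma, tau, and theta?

No — gamma and rho are not d-separated given {delta, sigma, tau, theta}.

6 paths connect gamma and rho; each must be blocked for d-separation to hold:
Path 1: gamma ← eta → rho
  eta is a fork and eta is not conditioned on — no node blocks this path, so it is active.
Path 2: gamma → beta ← eta → rho
  beta is a collider and its descendant sigma is conditioned on, which opens it; eta is a fork and eta is not conditioned on — no node blocks this path, so it is active.
Path 3: gamma → theta → tau ← beta ← eta → rho
  theta is a chain here and theta is conditioned on, so the path is blocked at theta.
Path 4: gamma → theta → tau ← sigma ← beta ← eta → rho
  theta is a chain here and theta is conditioned on, so the path is blocked at theta.
Path 5: gamma → tau ← beta ← eta → rho
  tau is a collider and tau is conditioned on, which opens it; beta is a chain and beta is not conditioned on; eta is a fork and eta is not conditioned on — no node blocks this path, so it is active.
Path 6: gamma → tau ← sigma ← beta ← eta → rho
  sigma is a chain here and sigma is conditioned on, so the path is blocked at sigma.
Since the path gamma ← eta → rho is active, gamma and rho are not d-separated given {delta, sigma, tau, theta}.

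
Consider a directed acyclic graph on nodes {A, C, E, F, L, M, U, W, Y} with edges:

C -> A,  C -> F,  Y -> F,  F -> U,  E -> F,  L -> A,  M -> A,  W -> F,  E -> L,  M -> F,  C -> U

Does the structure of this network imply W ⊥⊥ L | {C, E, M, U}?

Enumerating the 4 paths from W to L and testing each for blocking by {C, E, M, U}:
  1. W → F ← C → A ← L — F:collider[open]; C:fork[blocks]; A:collider[blocks] ⇒ blocked
  2. W → F → U ← C → A ← L — F:chain[open]; U:collider[open]; C:fork[blocks]; A:collider[blocks] ⇒ blocked
  3. W → F ← M → A ← L — F:collider[open]; M:fork[blocks]; A:collider[blocks] ⇒ blocked
  4. W → F ← E → L — F:collider[open]; E:fork[blocks] ⇒ blocked
All paths are blocked; W ⊥ L | {C, E, M, U} holds.

Yes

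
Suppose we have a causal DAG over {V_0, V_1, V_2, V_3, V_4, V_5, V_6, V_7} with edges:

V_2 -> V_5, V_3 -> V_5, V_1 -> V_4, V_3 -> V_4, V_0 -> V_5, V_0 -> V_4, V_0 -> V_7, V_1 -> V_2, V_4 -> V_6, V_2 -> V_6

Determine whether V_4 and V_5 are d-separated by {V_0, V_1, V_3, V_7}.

Enumerating the 4 paths from V_4 to V_5 and testing each for blocking by {V_0, V_1, V_3, V_7}:
Path 1: V_4 ← V_3 → V_5
  V_3 is a fork here and V_3 is conditioned on, so the path is blocked at V_3.
Path 2: V_4 ← V_1 → V_2 → V_5
  V_1 is a fork here and V_1 is conditioned on, so the path is blocked at V_1.
Path 3: V_4 → V_6 ← V_2 → V_5
  V_6 is a collider here and neither V_6 nor any of its descendants is conditioned on, so the collider stays closed — the path is blocked at V_6.
Path 4: V_4 ← V_0 → V_5
  V_0 is a fork here and V_0 is conditioned on, so the path is blocked at V_0.
Every path is blocked, so V_4 and V_5 are d-separated given {V_0, V_1, V_3, V_7}.

Yes — V_4 and V_5 are d-separated given {V_0, V_1, V_3, V_7}.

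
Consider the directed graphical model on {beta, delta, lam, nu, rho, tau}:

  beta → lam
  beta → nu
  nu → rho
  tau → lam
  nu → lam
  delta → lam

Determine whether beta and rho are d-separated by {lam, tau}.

Enumerating the 2 paths from beta to rho and testing each for blocking by {lam, tau}:
  1. beta → nu → rho — nu:chain[open] ⇒ active
  2. beta → lam ← nu → rho — lam:collider[open]; nu:fork[open] ⇒ active
Because an active path exists, beta and rho are not d-separated.

No — beta and rho are not d-separated given {lam, tau}.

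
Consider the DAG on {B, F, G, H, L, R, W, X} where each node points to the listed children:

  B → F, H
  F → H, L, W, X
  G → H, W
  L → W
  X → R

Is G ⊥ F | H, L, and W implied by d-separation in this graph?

Enumerating the 4 paths from G to F and testing each for blocking by {H, L, W}:
Path 1: G → W ← F
  W is a collider and W is conditioned on, which opens it — no node blocks this path, so it is active.
Path 2: G → W ← L ← F
  L is a chain here and L is conditioned on, so the path is blocked at L.
Path 3: G → H ← B → F
  H is a collider and H is conditioned on, which opens it; B is a fork and B is not conditioned on — no node blocks this path, so it is active.
Path 4: G → H ← F
  H is a collider and H is conditioned on, which opens it — no node blocks this path, so it is active.
At least one path is unblocked, so d-separation fails.

No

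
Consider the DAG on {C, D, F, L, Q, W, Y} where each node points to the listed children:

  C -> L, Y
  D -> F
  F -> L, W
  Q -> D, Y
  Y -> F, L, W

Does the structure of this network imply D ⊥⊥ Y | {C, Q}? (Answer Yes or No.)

Yes — D and Y are d-separated given {C, Q}.

Enumerating the 5 paths from D to Y and testing each for blocking by {C, Q}:
  1. D → F → W ← Y — F:chain[open]; W:collider[blocks] ⇒ blocked
  2. D → F → L ← C → Y — F:chain[open]; L:collider[blocks]; C:fork[blocks] ⇒ blocked
  3. D → F → L ← Y — F:chain[open]; L:collider[blocks] ⇒ blocked
  4. D → F ← Y — F:collider[blocks] ⇒ blocked
  5. D ← Q → Y — Q:fork[blocks] ⇒ blocked
Since every path is blocked, d-separation holds.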